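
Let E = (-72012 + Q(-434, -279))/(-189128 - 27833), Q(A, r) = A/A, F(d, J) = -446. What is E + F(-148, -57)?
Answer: -96692595/216961 ≈ -445.67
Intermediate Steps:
Q(A, r) = 1
E = 72011/216961 (E = (-72012 + 1)/(-189128 - 27833) = -72011/(-216961) = -72011*(-1/216961) = 72011/216961 ≈ 0.33191)
E + F(-148, -57) = 72011/216961 - 446 = -96692595/216961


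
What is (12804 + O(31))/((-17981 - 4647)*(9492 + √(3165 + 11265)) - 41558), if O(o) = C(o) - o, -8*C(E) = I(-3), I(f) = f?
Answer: -844326116533/14197861898379088 + 578071859*√14430/92286102339464072 ≈ -5.8716e-5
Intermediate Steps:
C(E) = 3/8 (C(E) = -⅛*(-3) = 3/8)
O(o) = 3/8 - o
(12804 + O(31))/((-17981 - 4647)*(9492 + √(3165 + 11265)) - 41558) = (12804 + (3/8 - 1*31))/((-17981 - 4647)*(9492 + √(3165 + 11265)) - 41558) = (12804 + (3/8 - 31))/(-22628*(9492 + √14430) - 41558) = (12804 - 245/8)/((-214784976 - 22628*√14430) - 41558) = 102187/(8*(-214826534 - 22628*√14430))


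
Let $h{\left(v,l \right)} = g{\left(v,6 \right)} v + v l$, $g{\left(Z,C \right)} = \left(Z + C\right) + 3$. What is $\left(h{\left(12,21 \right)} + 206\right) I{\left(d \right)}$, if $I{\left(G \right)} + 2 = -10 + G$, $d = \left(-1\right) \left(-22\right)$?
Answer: $7100$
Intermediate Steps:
$g{\left(Z,C \right)} = 3 + C + Z$ ($g{\left(Z,C \right)} = \left(C + Z\right) + 3 = 3 + C + Z$)
$h{\left(v,l \right)} = l v + v \left(9 + v\right)$ ($h{\left(v,l \right)} = \left(3 + 6 + v\right) v + v l = \left(9 + v\right) v + l v = v \left(9 + v\right) + l v = l v + v \left(9 + v\right)$)
$d = 22$
$I{\left(G \right)} = -12 + G$ ($I{\left(G \right)} = -2 + \left(-10 + G\right) = -12 + G$)
$\left(h{\left(12,21 \right)} + 206\right) I{\left(d \right)} = \left(12 \left(9 + 21 + 12\right) + 206\right) \left(-12 + 22\right) = \left(12 \cdot 42 + 206\right) 10 = \left(504 + 206\right) 10 = 710 \cdot 10 = 7100$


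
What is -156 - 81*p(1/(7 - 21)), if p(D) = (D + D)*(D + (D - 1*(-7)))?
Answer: -3756/49 ≈ -76.653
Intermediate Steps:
p(D) = 2*D*(7 + 2*D) (p(D) = (2*D)*(D + (D + 7)) = (2*D)*(D + (7 + D)) = (2*D)*(7 + 2*D) = 2*D*(7 + 2*D))
-156 - 81*p(1/(7 - 21)) = -156 - 162*(7 + 2/(7 - 21))/(7 - 21) = -156 - 162*(7 + 2/(-14))/(-14) = -156 - 162*(-1)*(7 + 2*(-1/14))/14 = -156 - 162*(-1)*(7 - 1/7)/14 = -156 - 162*(-1)*48/(14*7) = -156 - 81*(-48/49) = -156 + 3888/49 = -3756/49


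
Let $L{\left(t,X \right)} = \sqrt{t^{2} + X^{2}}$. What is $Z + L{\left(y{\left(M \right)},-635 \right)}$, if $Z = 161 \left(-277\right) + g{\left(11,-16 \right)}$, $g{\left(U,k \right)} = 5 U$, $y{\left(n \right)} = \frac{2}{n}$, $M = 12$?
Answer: $-44542 + \frac{\sqrt{14516101}}{6} \approx -43907.0$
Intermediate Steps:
$L{\left(t,X \right)} = \sqrt{X^{2} + t^{2}}$
$Z = -44542$ ($Z = 161 \left(-277\right) + 5 \cdot 11 = -44597 + 55 = -44542$)
$Z + L{\left(y{\left(M \right)},-635 \right)} = -44542 + \sqrt{\left(-635\right)^{2} + \left(\frac{2}{12}\right)^{2}} = -44542 + \sqrt{403225 + \left(2 \cdot \frac{1}{12}\right)^{2}} = -44542 + \sqrt{403225 + \left(\frac{1}{6}\right)^{2}} = -44542 + \sqrt{403225 + \frac{1}{36}} = -44542 + \sqrt{\frac{14516101}{36}} = -44542 + \frac{\sqrt{14516101}}{6}$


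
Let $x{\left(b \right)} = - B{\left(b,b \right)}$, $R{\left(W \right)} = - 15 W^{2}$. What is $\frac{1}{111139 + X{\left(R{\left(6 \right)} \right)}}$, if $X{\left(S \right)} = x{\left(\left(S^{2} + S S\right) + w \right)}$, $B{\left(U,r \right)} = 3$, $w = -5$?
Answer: $\frac{1}{111136} \approx 8.998 \cdot 10^{-6}$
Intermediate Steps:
$x{\left(b \right)} = -3$ ($x{\left(b \right)} = \left(-1\right) 3 = -3$)
$X{\left(S \right)} = -3$
$\frac{1}{111139 + X{\left(R{\left(6 \right)} \right)}} = \frac{1}{111139 - 3} = \frac{1}{111136}$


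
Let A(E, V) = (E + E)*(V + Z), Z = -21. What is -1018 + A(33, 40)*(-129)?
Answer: -162784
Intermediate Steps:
A(E, V) = 2*E*(-21 + V) (A(E, V) = (E + E)*(V - 21) = (2*E)*(-21 + V) = 2*E*(-21 + V))
-1018 + A(33, 40)*(-129) = -1018 + (2*33*(-21 + 40))*(-129) = -1018 + (2*33*19)*(-129) = -1018 + 1254*(-129) = -1018 - 161766 = -162784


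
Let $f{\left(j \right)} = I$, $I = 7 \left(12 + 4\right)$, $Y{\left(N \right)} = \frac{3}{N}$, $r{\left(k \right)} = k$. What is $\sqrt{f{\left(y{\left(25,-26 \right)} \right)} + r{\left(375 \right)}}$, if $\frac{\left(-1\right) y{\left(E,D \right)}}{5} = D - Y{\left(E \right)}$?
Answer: $\sqrt{487} \approx 22.068$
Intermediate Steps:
$y{\left(E,D \right)} = - 5 D + \frac{15}{E}$ ($y{\left(E,D \right)} = - 5 \left(D - \frac{3}{E}\right) = - 5 D + \frac{15}{E}$)
$I = 112$ ($I = 7 \cdot 16 = 112$)
$f{\left(j \right)} = 112$
$\sqrt{f{\left(y{\left(25,-26 \right)} \right)} + r{\left(375 \right)}} = \sqrt{112 + 375} = \sqrt{487}$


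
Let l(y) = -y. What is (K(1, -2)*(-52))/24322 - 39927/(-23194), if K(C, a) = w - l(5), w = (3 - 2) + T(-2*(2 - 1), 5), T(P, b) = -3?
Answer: 483743115/282062234 ≈ 1.7150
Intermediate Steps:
w = -2 (w = (3 - 2) - 3 = 1 - 3 = -2)
K(C, a) = 3 (K(C, a) = -2 - (-1)*5 = -2 - 1*(-5) = -2 + 5 = 3)
(K(1, -2)*(-52))/24322 - 39927/(-23194) = (3*(-52))/24322 - 39927/(-23194) = -156*1/24322 - 39927*(-1/23194) = -78/12161 + 39927/23194 = 483743115/282062234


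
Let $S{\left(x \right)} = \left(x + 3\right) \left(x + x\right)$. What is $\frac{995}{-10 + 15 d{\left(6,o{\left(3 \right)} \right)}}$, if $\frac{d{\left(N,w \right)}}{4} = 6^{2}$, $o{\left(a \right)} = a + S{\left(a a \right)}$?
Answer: $\frac{199}{430} \approx 0.46279$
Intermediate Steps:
$S{\left(x \right)} = 2 x \left(3 + x\right)$ ($S{\left(x \right)} = \left(3 + x\right) 2 x = 2 x \left(3 + x\right)$)
$o{\left(a \right)} = a + 2 a^{2} \left(3 + a^{2}\right)$ ($o{\left(a \right)} = a + 2 a a \left(3 + a a\right) = a + 2 a^{2} \left(3 + a^{2}\right)$)
$d{\left(N,w \right)} = 144$ ($d{\left(N,w \right)} = 4 \cdot 6^{2} = 4 \cdot 36 = 144$)
$\frac{995}{-10 + 15 d{\left(6,o{\left(3 \right)} \right)}} = \frac{995}{-10 + 15 \cdot 144} = \frac{995}{-10 + 2160} = \frac{995}{2150} = 995 \cdot \frac{1}{2150} = \frac{199}{430}$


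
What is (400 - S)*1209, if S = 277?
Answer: 148707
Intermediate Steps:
(400 - S)*1209 = (400 - 1*277)*1209 = (400 - 277)*1209 = 123*1209 = 148707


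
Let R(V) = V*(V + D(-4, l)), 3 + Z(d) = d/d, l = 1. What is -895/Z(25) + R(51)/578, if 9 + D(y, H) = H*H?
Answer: 7672/17 ≈ 451.29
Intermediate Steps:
D(y, H) = -9 + H² (D(y, H) = -9 + H*H = -9 + H²)
Z(d) = -2 (Z(d) = -3 + d/d = -3 + 1 = -2)
R(V) = V*(-8 + V) (R(V) = V*(V + (-9 + 1²)) = V*(V + (-9 + 1)) = V*(V - 8) = V*(-8 + V))
-895/Z(25) + R(51)/578 = -895/(-2) + (51*(-8 + 51))/578 = -895*(-½) + (51*43)*(1/578) = 895/2 + 2193*(1/578) = 895/2 + 129/34 = 7672/17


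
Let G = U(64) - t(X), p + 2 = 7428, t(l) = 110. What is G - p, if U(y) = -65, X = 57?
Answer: -7601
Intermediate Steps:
p = 7426 (p = -2 + 7428 = 7426)
G = -175 (G = -65 - 1*110 = -65 - 110 = -175)
G - p = -175 - 1*7426 = -175 - 7426 = -7601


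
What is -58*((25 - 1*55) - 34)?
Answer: 3712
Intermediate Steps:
-58*((25 - 1*55) - 34) = -58*((25 - 55) - 34) = -58*(-30 - 34) = -58*(-64) = 3712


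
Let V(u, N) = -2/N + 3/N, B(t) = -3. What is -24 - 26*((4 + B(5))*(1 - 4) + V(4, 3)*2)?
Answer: 110/3 ≈ 36.667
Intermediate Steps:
V(u, N) = 1/N
-24 - 26*((4 + B(5))*(1 - 4) + V(4, 3)*2) = -24 - 26*((4 - 3)*(1 - 4) + 2/3) = -24 - 26*(1*(-3) + (⅓)*2) = -24 - 26*(-3 + ⅔) = -24 - 26*(-7/3) = -24 + 182/3 = 110/3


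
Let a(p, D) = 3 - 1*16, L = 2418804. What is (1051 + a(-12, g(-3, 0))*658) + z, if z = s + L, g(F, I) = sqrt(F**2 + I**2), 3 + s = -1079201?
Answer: 1332097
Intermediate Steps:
s = -1079204 (s = -3 - 1079201 = -1079204)
a(p, D) = -13 (a(p, D) = 3 - 16 = -13)
z = 1339600 (z = -1079204 + 2418804 = 1339600)
(1051 + a(-12, g(-3, 0))*658) + z = (1051 - 13*658) + 1339600 = (1051 - 8554) + 1339600 = -7503 + 1339600 = 1332097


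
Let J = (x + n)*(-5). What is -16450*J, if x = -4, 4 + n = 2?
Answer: -493500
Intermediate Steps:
n = -2 (n = -4 + 2 = -2)
J = 30 (J = (-4 - 2)*(-5) = -6*(-5) = 30)
-16450*J = -16450*30 = -493500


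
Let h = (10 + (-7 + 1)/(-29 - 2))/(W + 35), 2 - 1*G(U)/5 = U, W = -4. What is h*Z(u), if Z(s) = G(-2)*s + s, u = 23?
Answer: 152628/961 ≈ 158.82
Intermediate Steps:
G(U) = 10 - 5*U
Z(s) = 21*s (Z(s) = (10 - 5*(-2))*s + s = (10 + 10)*s + s = 20*s + s = 21*s)
h = 316/961 (h = (10 + (-7 + 1)/(-29 - 2))/(-4 + 35) = (10 - 6/(-31))/31 = (10 - 6*(-1/31))*(1/31) = (10 + 6/31)*(1/31) = (316/31)*(1/31) = 316/961 ≈ 0.32882)
h*Z(u) = 316*(21*23)/961 = (316/961)*483 = 152628/961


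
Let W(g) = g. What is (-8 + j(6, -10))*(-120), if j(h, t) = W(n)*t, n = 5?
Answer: 6960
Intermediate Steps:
j(h, t) = 5*t
(-8 + j(6, -10))*(-120) = (-8 + 5*(-10))*(-120) = (-8 - 50)*(-120) = -58*(-120) = 6960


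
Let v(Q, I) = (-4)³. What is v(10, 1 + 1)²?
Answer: 4096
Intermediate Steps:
v(Q, I) = -64
v(10, 1 + 1)² = (-64)² = 4096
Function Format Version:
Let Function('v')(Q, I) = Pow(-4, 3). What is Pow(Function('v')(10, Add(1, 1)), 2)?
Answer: 4096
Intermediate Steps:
Function('v')(Q, I) = -64
Pow(Function('v')(10, Add(1, 1)), 2) = Pow(-64, 2) = 4096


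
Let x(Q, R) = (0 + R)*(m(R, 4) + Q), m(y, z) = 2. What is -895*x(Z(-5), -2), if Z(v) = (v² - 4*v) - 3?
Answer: 78760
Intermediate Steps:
Z(v) = -3 + v² - 4*v
x(Q, R) = R*(2 + Q) (x(Q, R) = (0 + R)*(2 + Q) = R*(2 + Q))
-895*x(Z(-5), -2) = -(-1790)*(2 + (-3 + (-5)² - 4*(-5))) = -(-1790)*(2 + (-3 + 25 + 20)) = -(-1790)*(2 + 42) = -(-1790)*44 = -895*(-88) = 78760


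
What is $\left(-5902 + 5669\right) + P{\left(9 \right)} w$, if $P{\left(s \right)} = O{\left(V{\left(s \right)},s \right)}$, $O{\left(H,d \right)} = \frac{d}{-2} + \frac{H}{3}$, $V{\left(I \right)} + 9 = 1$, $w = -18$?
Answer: $-104$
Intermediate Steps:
$V{\left(I \right)} = -8$ ($V{\left(I \right)} = -9 + 1 = -8$)
$O{\left(H,d \right)} = - \frac{d}{2} + \frac{H}{3}$ ($O{\left(H,d \right)} = d \left(- \frac{1}{2}\right) + H \frac{1}{3} = - \frac{d}{2} + \frac{H}{3}$)
$P{\left(s \right)} = - \frac{8}{3} - \frac{s}{2}$ ($P{\left(s \right)} = - \frac{s}{2} + \frac{1}{3} \left(-8\right) = - \frac{s}{2} - \frac{8}{3} = - \frac{8}{3} - \frac{s}{2}$)
$\left(-5902 + 5669\right) + P{\left(9 \right)} w = \left(-5902 + 5669\right) + \left(- \frac{8}{3} - \frac{9}{2}\right) \left(-18\right) = -233 + \left(- \frac{8}{3} - \frac{9}{2}\right) \left(-18\right) = -233 - -129 = -233 + 129 = -104$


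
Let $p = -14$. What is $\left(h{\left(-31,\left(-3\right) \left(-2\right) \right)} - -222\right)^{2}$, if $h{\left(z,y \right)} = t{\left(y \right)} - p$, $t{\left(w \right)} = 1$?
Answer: $56169$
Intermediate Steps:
$h{\left(z,y \right)} = 15$ ($h{\left(z,y \right)} = 1 - -14 = 1 + 14 = 15$)
$\left(h{\left(-31,\left(-3\right) \left(-2\right) \right)} - -222\right)^{2} = \left(15 - -222\right)^{2} = \left(15 + 222\right)^{2} = 237^{2} = 56169$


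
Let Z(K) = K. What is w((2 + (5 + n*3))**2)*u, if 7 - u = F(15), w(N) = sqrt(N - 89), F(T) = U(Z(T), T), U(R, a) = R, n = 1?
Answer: -8*sqrt(11) ≈ -26.533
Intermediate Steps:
F(T) = T
w(N) = sqrt(-89 + N)
u = -8 (u = 7 - 1*15 = 7 - 15 = -8)
w((2 + (5 + n*3))**2)*u = sqrt(-89 + (2 + (5 + 1*3))**2)*(-8) = sqrt(-89 + (2 + (5 + 3))**2)*(-8) = sqrt(-89 + (2 + 8)**2)*(-8) = sqrt(-89 + 10**2)*(-8) = sqrt(-89 + 100)*(-8) = sqrt(11)*(-8) = -8*sqrt(11)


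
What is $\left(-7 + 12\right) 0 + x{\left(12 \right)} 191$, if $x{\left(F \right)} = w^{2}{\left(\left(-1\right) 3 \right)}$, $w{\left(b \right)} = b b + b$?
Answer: $6876$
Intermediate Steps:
$w{\left(b \right)} = b + b^{2}$ ($w{\left(b \right)} = b^{2} + b = b + b^{2}$)
$x{\left(F \right)} = 36$ ($x{\left(F \right)} = \left(\left(-1\right) 3 \left(1 - 3\right)\right)^{2} = \left(- 3 \left(1 - 3\right)\right)^{2} = \left(\left(-3\right) \left(-2\right)\right)^{2} = 6^{2} = 36$)
$\left(-7 + 12\right) 0 + x{\left(12 \right)} 191 = \left(-7 + 12\right) 0 + 36 \cdot 191 = 5 \cdot 0 + 6876 = 0 + 6876 = 6876$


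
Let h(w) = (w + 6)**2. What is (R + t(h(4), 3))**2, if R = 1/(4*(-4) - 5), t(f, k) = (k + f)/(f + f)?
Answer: 3853369/17640000 ≈ 0.21844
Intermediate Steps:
h(w) = (6 + w)**2
t(f, k) = (f + k)/(2*f) (t(f, k) = (f + k)/((2*f)) = (f + k)*(1/(2*f)) = (f + k)/(2*f))
R = -1/21 (R = 1/(-16 - 5) = 1/(-21) = -1/21 ≈ -0.047619)
(R + t(h(4), 3))**2 = (-1/21 + ((6 + 4)**2 + 3)/(2*((6 + 4)**2)))**2 = (-1/21 + (10**2 + 3)/(2*(10**2)))**2 = (-1/21 + (1/2)*(100 + 3)/100)**2 = (-1/21 + (1/2)*(1/100)*103)**2 = (-1/21 + 103/200)**2 = (1963/4200)**2 = 3853369/17640000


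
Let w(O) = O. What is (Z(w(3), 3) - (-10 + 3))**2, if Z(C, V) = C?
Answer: 100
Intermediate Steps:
(Z(w(3), 3) - (-10 + 3))**2 = (3 - (-10 + 3))**2 = (3 - 1*(-7))**2 = (3 + 7)**2 = 10**2 = 100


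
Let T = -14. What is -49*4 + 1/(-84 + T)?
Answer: -19209/98 ≈ -196.01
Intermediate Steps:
-49*4 + 1/(-84 + T) = -49*4 + 1/(-84 - 14) = -196 + 1/(-98) = -196 - 1/98 = -19209/98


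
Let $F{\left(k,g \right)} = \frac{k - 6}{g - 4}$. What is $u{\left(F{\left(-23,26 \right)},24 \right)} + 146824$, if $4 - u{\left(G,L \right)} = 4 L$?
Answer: $146732$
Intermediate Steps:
$F{\left(k,g \right)} = \frac{-6 + k}{-4 + g}$
$u{\left(G,L \right)} = 4 - 4 L$
$u{\left(F{\left(-23,26 \right)},24 \right)} + 146824 = \left(4 - 96\right) + 146824 = -92 + 146824 = 146732$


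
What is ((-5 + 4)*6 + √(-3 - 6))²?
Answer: 27 - 36*I ≈ 27.0 - 36.0*I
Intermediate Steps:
((-5 + 4)*6 + √(-3 - 6))² = (-1*6 + √(-9))² = (-6 + 3*I)²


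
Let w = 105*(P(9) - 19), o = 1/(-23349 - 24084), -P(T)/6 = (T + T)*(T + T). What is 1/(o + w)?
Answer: -47433/9776652796 ≈ -4.8517e-6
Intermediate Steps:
P(T) = -24*T**2 (P(T) = -6*(T + T)*(T + T) = -6*2*T*2*T = -24*T**2)
o = -1/47433 (o = 1/(-47433) = -1/47433 ≈ -2.1082e-5)
w = -206115 (w = 105*(-24*9**2 - 19) = 105*(-24*81 - 19) = 105*(-1944 - 19) = 105*(-1963) = -206115)
1/(o + w) = 1/(-1/47433 - 206115) = 1/(-9776652796/47433) = -47433/9776652796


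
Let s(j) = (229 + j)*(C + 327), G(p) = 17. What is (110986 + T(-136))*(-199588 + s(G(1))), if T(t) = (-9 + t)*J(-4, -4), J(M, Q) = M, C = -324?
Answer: -22184899100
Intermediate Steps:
s(j) = 687 + 3*j (s(j) = (229 + j)*(-324 + 327) = (229 + j)*3 = 687 + 3*j)
T(t) = 36 - 4*t (T(t) = (-9 + t)*(-4) = 36 - 4*t)
(110986 + T(-136))*(-199588 + s(G(1))) = (110986 + (36 - 4*(-136)))*(-199588 + (687 + 3*17)) = (110986 + (36 + 544))*(-199588 + (687 + 51)) = (110986 + 580)*(-199588 + 738) = 111566*(-198850) = -22184899100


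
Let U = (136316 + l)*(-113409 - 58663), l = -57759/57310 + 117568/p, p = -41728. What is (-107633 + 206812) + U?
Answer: -109554705018400303/4670765 ≈ -2.3455e+10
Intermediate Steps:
l = -71468669/18683060 (l = -57759/57310 + 117568/(-41728) = -57759*1/57310 + 117568*(-1/41728) = -57759/57310 - 1837/652 = -71468669/18683060 ≈ -3.8253)
U = -109555168260202238/4670765 (U = (136316 - 71468669/18683060)*(-113409 - 58663) = (2546728538291/18683060)*(-172072) = -109555168260202238/4670765 ≈ -2.3455e+10)
(-107633 + 206812) + U = (-107633 + 206812) - 109555168260202238/4670765 = 99179 - 109555168260202238/4670765 = -109554705018400303/4670765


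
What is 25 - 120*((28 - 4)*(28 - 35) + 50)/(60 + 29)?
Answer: 16385/89 ≈ 184.10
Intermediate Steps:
25 - 120*((28 - 4)*(28 - 35) + 50)/(60 + 29) = 25 - 120*(24*(-7) + 50)/89 = 25 - 120*(-168 + 50)/89 = 25 - (-14160)/89 = 25 - 120*(-118/89) = 25 + 14160/89 = 16385/89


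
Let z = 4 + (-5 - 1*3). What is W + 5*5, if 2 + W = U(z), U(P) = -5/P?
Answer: 97/4 ≈ 24.250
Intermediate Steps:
z = -4 (z = 4 + (-5 - 3) = 4 - 8 = -4)
W = -¾ (W = -2 - 5/(-4) = -2 - 5*(-¼) = -2 + 5/4 = -¾ ≈ -0.75000)
W + 5*5 = -¾ + 5*5 = -¾ + 25 = 97/4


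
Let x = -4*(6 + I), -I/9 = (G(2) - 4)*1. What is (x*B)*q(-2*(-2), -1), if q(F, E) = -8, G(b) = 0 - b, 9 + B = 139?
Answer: 249600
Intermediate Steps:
B = 130 (B = -9 + 139 = 130)
G(b) = -b
I = 54 (I = -9*(-1*2 - 4) = -9*(-2 - 4) = -(-54) = -9*(-6) = 54)
x = -240 (x = -4*(6 + 54) = -4*60 = -240)
(x*B)*q(-2*(-2), -1) = -240*130*(-8) = -31200*(-8) = 249600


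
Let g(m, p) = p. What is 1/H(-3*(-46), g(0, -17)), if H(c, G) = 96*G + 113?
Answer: -1/1519 ≈ -0.00065833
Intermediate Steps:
H(c, G) = 113 + 96*G
1/H(-3*(-46), g(0, -17)) = 1/(113 + 96*(-17)) = 1/(113 - 1632) = 1/(-1519) = -1/1519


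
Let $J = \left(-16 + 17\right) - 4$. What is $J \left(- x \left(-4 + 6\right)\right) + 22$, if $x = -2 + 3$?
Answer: $28$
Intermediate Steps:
$x = 1$
$J = -3$ ($J = 1 - 4 = -3$)
$J \left(- x \left(-4 + 6\right)\right) + 22 = - 3 \left(- 1 \left(-4 + 6\right)\right) + 22 = - 3 \left(- 1 \cdot 2\right) + 22 = - 3 \left(\left(-1\right) 2\right) + 22 = \left(-3\right) \left(-2\right) + 22 = 6 + 22 = 28$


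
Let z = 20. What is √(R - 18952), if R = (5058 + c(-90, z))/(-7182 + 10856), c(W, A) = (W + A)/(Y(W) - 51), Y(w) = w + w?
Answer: I*√575551670730/5511 ≈ 137.66*I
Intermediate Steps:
Y(w) = 2*w
c(W, A) = (A + W)/(-51 + 2*W) (c(W, A) = (W + A)/(2*W - 51) = (A + W)/(-51 + 2*W))
R = 83462/60621 (R = (5058 + (20 - 90)/(-51 + 2*(-90)))/(-7182 + 10856) = (5058 - 70/(-51 - 180))/3674 = (5058 - 70/(-231))*(1/3674) = (5058 - 1/231*(-70))*(1/3674) = (5058 + 10/33)*(1/3674) = (166924/33)*(1/3674) = 83462/60621 ≈ 1.3768)
√(R - 18952) = √(83462/60621 - 18952) = √(-1148805730/60621) = I*√575551670730/5511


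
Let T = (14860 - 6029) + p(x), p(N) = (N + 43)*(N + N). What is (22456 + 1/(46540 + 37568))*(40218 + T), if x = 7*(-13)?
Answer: 109140219653465/84108 ≈ 1.2976e+9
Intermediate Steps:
x = -91
p(N) = 2*N*(43 + N) (p(N) = (43 + N)*(2*N) = 2*N*(43 + N))
T = 17567 (T = (14860 - 6029) + 2*(-91)*(43 - 91) = 8831 + 2*(-91)*(-48) = 8831 + 8736 = 17567)
(22456 + 1/(46540 + 37568))*(40218 + T) = (22456 + 1/(46540 + 37568))*(40218 + 17567) = (22456 + 1/84108)*57785 = (1888729249/84108)*57785 = 109140219653465/84108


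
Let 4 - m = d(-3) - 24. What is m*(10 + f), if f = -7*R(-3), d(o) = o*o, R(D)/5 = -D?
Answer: -1805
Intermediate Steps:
R(D) = -5*D (R(D) = 5*(-D) = -5*D)
d(o) = o²
m = 19 (m = 4 - ((-3)² - 24) = 4 - (9 - 24) = 4 - 1*(-15) = 4 + 15 = 19)
f = -105 (f = -(-35)*(-3) = -7*15 = -105)
m*(10 + f) = 19*(10 - 105) = 19*(-95) = -1805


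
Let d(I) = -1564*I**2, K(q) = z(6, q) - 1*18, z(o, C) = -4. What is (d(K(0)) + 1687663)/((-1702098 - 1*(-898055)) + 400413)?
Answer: -930687/403630 ≈ -2.3058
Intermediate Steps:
K(q) = -22 (K(q) = -4 - 1*18 = -4 - 18 = -22)
(d(K(0)) + 1687663)/((-1702098 - 1*(-898055)) + 400413) = (-1564*(-22)**2 + 1687663)/((-1702098 - 1*(-898055)) + 400413) = (-1564*484 + 1687663)/((-1702098 + 898055) + 400413) = (-756976 + 1687663)/(-804043 + 400413) = 930687/(-403630) = 930687*(-1/403630) = -930687/403630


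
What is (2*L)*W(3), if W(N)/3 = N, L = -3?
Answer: -54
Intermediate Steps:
W(N) = 3*N
(2*L)*W(3) = (2*(-3))*(3*3) = -6*9 = -54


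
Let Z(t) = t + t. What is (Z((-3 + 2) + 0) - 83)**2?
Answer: 7225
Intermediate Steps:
Z(t) = 2*t
(Z((-3 + 2) + 0) - 83)**2 = (2*((-3 + 2) + 0) - 83)**2 = (2*(-1 + 0) - 83)**2 = (2*(-1) - 83)**2 = (-2 - 83)**2 = (-85)**2 = 7225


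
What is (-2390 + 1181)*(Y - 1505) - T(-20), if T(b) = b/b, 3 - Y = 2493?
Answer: 4829954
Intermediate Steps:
Y = -2490 (Y = 3 - 1*2493 = 3 - 2493 = -2490)
T(b) = 1
(-2390 + 1181)*(Y - 1505) - T(-20) = (-2390 + 1181)*(-2490 - 1505) - 1*1 = -1209*(-3995) - 1 = 4829955 - 1 = 4829954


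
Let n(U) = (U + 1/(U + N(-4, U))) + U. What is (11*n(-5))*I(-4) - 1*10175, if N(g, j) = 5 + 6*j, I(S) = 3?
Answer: -105061/10 ≈ -10506.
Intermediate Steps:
n(U) = 1/(5 + 7*U) + 2*U (n(U) = (U + 1/(U + (5 + 6*U))) + U = (U + 1/(5 + 7*U)) + U = 1/(5 + 7*U) + 2*U)
(11*n(-5))*I(-4) - 1*10175 = (11*((1 + 10*(-5) + 14*(-5)²)/(5 + 7*(-5))))*3 - 1*10175 = (11*((1 - 50 + 14*25)/(5 - 35)))*3 - 10175 = (11*((1 - 50 + 350)/(-30)))*3 - 10175 = (11*(-1/30*301))*3 - 10175 = (11*(-301/30))*3 - 10175 = -3311/30*3 - 10175 = -3311/10 - 10175 = -105061/10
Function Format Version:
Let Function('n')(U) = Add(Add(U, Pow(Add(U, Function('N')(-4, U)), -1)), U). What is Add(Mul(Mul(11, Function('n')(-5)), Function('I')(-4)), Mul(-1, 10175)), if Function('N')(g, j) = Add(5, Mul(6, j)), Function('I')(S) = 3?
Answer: Rational(-105061, 10) ≈ -10506.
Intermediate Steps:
Function('n')(U) = Add(Pow(Add(5, Mul(7, U)), -1), Mul(2, U)) (Function('n')(U) = Add(Add(U, Pow(Add(U, Add(5, Mul(6, U))), -1)), U) = Add(Add(U, Pow(Add(5, Mul(7, U)), -1)), U) = Add(Pow(Add(5, Mul(7, U)), -1), Mul(2, U)))
Add(Mul(Mul(11, Function('n')(-5)), Function('I')(-4)), Mul(-1, 10175)) = Add(Mul(Mul(11, Mul(Pow(Add(5, Mul(7, -5)), -1), Add(1, Mul(10, -5), Mul(14, Pow(-5, 2))))), 3), Mul(-1, 10175)) = Add(Mul(Mul(11, Mul(Pow(Add(5, -35), -1), Add(1, -50, Mul(14, 25)))), 3), -10175) = Add(Mul(Mul(11, Mul(Pow(-30, -1), Add(1, -50, 350))), 3), -10175) = Add(Mul(Mul(11, Mul(Rational(-1, 30), 301)), 3), -10175) = Add(Mul(Mul(11, Rational(-301, 30)), 3), -10175) = Add(Mul(Rational(-3311, 30), 3), -10175) = Add(Rational(-3311, 10), -10175) = Rational(-105061, 10)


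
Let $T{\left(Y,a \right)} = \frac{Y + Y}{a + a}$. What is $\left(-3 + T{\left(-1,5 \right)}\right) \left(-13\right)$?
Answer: $\frac{208}{5} \approx 41.6$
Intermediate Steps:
$T{\left(Y,a \right)} = \frac{Y}{a}$ ($T{\left(Y,a \right)} = \frac{2 Y}{2 a} = 2 Y \frac{1}{2 a} = \frac{Y}{a}$)
$\left(-3 + T{\left(-1,5 \right)}\right) \left(-13\right) = \left(-3 - \frac{1}{5}\right) \left(-13\right) = \left(- \frac{16}{5}\right) \left(-13\right) = \frac{208}{5}$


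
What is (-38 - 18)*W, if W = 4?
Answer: -224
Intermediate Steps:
(-38 - 18)*W = (-38 - 18)*4 = -56*4 = -224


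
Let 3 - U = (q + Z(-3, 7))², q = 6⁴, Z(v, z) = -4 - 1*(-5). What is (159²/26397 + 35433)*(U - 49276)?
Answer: -179949111536636/2933 ≈ -6.1353e+10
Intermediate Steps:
Z(v, z) = 1 (Z(v, z) = -4 + 5 = 1)
q = 1296
U = -1682206 (U = 3 - (1296 + 1)² = 3 - 1*1297² = 3 - 1*1682209 = 3 - 1682209 = -1682206)
(159²/26397 + 35433)*(U - 49276) = (159²/26397 + 35433)*(-1682206 - 49276) = (25281*(1/26397) + 35433)*(-1731482) = (2809/2933 + 35433)*(-1731482) = (103927798/2933)*(-1731482) = -179949111536636/2933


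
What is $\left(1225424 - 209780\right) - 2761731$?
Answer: $-1746087$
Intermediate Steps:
$\left(1225424 - 209780\right) - 2761731 = 1015644 - 2761731 = -1746087$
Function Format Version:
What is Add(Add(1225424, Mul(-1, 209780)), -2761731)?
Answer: -1746087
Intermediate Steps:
Add(Add(1225424, Mul(-1, 209780)), -2761731) = Add(Add(1225424, -209780), -2761731) = Add(1015644, -2761731) = -1746087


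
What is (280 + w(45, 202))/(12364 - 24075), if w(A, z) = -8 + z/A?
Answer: -12442/526995 ≈ -0.023609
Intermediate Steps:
(280 + w(45, 202))/(12364 - 24075) = (280 + (-8 + 202/45))/(12364 - 24075) = (280 + (-8 + 202*(1/45)))/(-11711) = (280 + (-8 + 202/45))*(-1/11711) = (280 - 158/45)*(-1/11711) = (12442/45)*(-1/11711) = -12442/526995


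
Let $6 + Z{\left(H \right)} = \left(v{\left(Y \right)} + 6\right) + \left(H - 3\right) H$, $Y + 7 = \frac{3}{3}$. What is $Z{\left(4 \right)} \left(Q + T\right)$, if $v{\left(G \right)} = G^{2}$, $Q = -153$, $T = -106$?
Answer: $-10360$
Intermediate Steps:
$Y = -6$ ($Y = -7 + \frac{3}{3} = -7 + 3 \cdot \frac{1}{3} = -7 + 1 = -6$)
$Z{\left(H \right)} = 36 + H \left(-3 + H\right)$ ($Z{\left(H \right)} = -6 + \left(\left(\left(-6\right)^{2} + 6\right) + \left(H - 3\right) H\right) = -6 + \left(\left(36 + 6\right) + \left(-3 + H\right) H\right) = -6 + \left(42 + H \left(-3 + H\right)\right) = 36 + H \left(-3 + H\right)$)
$Z{\left(4 \right)} \left(Q + T\right) = \left(36 + 4^{2} - 12\right) \left(-153 - 106\right) = \left(36 + 16 - 12\right) \left(-259\right) = 40 \left(-259\right) = -10360$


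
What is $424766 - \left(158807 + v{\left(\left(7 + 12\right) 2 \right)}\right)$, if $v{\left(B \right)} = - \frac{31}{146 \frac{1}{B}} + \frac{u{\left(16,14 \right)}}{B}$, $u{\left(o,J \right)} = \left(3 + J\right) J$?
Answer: $\frac{368887637}{1387} \approx 2.6596 \cdot 10^{5}$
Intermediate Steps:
$u{\left(o,J \right)} = J \left(3 + J\right)$
$v{\left(B \right)} = \frac{238}{B} - \frac{31 B}{146}$ ($v{\left(B \right)} = - \frac{31}{146 \frac{1}{B}} + \frac{14 \left(3 + 14\right)}{B} = - 31 \frac{B}{146} + \frac{14 \cdot 17}{B} = - \frac{31 B}{146} + \frac{238}{B} = \frac{238}{B} - \frac{31 B}{146}$)
$424766 - \left(158807 + v{\left(\left(7 + 12\right) 2 \right)}\right) = 424766 - \left(158807 + \left(\frac{238}{\left(7 + 12\right) 2} - \frac{31 \left(7 + 12\right) 2}{146}\right)\right) = 424766 - \left(158807 + \left(\frac{238}{19 \cdot 2} - \frac{31 \cdot 19 \cdot 2}{146}\right)\right) = 424766 - \left(158807 + \left(\frac{238}{38} - \frac{589}{73}\right)\right) = 424766 - \left(158807 + \left(238 \cdot \frac{1}{38} - \frac{589}{73}\right)\right) = 424766 - \left(158807 + \left(\frac{119}{19} - \frac{589}{73}\right)\right) = 424766 - \left(158807 - \frac{2504}{1387}\right) = 424766 - \frac{220262805}{1387} = \frac{368887637}{1387}$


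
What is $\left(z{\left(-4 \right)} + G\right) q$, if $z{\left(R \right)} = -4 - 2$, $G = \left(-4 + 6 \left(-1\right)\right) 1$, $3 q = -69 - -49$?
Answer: $\frac{320}{3} \approx 106.67$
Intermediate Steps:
$q = - \frac{20}{3}$ ($q = \frac{-69 - -49}{3} = \frac{-69 + 49}{3} = \frac{1}{3} \left(-20\right) = - \frac{20}{3} \approx -6.6667$)
$G = -10$ ($G = \left(-4 - 6\right) 1 = \left(-10\right) 1 = -10$)
$z{\left(R \right)} = -6$
$\left(z{\left(-4 \right)} + G\right) q = \left(-6 - 10\right) \left(- \frac{20}{3}\right) = \left(-16\right) \left(- \frac{20}{3}\right) = \frac{320}{3}$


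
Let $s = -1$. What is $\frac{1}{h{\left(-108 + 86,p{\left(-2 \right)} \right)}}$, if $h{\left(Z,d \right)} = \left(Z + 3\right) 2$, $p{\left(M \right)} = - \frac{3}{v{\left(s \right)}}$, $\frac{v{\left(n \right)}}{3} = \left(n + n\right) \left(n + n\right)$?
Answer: $- \frac{1}{38} \approx -0.026316$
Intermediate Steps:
$v{\left(n \right)} = 12 n^{2}$ ($v{\left(n \right)} = 3 \left(n + n\right) \left(n + n\right) = 3 \cdot 2 n 2 n = 3 \cdot 4 n^{2} = 12 n^{2}$)
$p{\left(M \right)} = - \frac{1}{4}$ ($p{\left(M \right)} = - \frac{3}{12 \left(-1\right)^{2}} = - \frac{3}{12 \cdot 1} = - \frac{3}{12} = \left(-3\right) \frac{1}{12} = - \frac{1}{4}$)
$h{\left(Z,d \right)} = 6 + 2 Z$ ($h{\left(Z,d \right)} = \left(3 + Z\right) 2 = 6 + 2 Z$)
$\frac{1}{h{\left(-108 + 86,p{\left(-2 \right)} \right)}} = \frac{1}{6 + 2 \left(-108 + 86\right)} = \frac{1}{6 + 2 \left(-22\right)} = \frac{1}{6 - 44} = \frac{1}{-38} = - \frac{1}{38}$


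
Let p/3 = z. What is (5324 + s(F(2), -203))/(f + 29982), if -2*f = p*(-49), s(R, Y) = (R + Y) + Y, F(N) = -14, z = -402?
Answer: 4904/435 ≈ 11.274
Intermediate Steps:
p = -1206 (p = 3*(-402) = -1206)
s(R, Y) = R + 2*Y
f = -29547 (f = -(-603)*(-49) = -½*59094 = -29547)
(5324 + s(F(2), -203))/(f + 29982) = (5324 + (-14 + 2*(-203)))/(-29547 + 29982) = (5324 + (-14 - 406))/435 = (5324 - 420)*(1/435) = 4904*(1/435) = 4904/435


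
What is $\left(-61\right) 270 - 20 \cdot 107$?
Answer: $-18610$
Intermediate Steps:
$\left(-61\right) 270 - 20 \cdot 107 = -16470 - 2140 = -18610$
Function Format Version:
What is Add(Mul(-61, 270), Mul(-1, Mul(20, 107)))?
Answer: -18610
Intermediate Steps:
Add(Mul(-61, 270), Mul(-1, Mul(20, 107))) = Add(-16470, Mul(-1, 2140)) = Add(-16470, -2140) = -18610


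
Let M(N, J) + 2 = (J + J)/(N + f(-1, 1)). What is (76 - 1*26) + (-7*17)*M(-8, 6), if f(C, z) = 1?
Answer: 492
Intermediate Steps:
M(N, J) = -2 + 2*J/(1 + N) (M(N, J) = -2 + (J + J)/(N + 1) = -2 + (2*J)/(1 + N) = -2 + 2*J/(1 + N))
(76 - 1*26) + (-7*17)*M(-8, 6) = (76 - 1*26) + (-7*17)*(2*(-1 + 6 - 1*(-8))/(1 - 8)) = (76 - 26) - 238*(-1 + 6 + 8)/(-7) = 50 - 238*(-1)*13/7 = 50 - 119*(-26/7) = 50 + 442 = 492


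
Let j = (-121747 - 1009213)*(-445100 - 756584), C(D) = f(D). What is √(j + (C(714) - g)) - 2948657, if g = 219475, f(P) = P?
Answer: -2948657 + √1359056317879 ≈ -1.7829e+6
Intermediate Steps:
C(D) = D
j = 1359056536640 (j = -1130960*(-1201684) = 1359056536640)
√(j + (C(714) - g)) - 2948657 = √(1359056536640 + (714 - 1*219475)) - 2948657 = √(1359056536640 + (714 - 219475)) - 2948657 = √(1359056536640 - 218761) - 2948657 = √1359056317879 - 2948657 = -2948657 + √1359056317879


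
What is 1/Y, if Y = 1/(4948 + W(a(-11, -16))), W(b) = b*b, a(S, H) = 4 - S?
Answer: 5173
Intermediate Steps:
W(b) = b²
Y = 1/5173 (Y = 1/(4948 + (4 - 1*(-11))²) = 1/(4948 + (4 + 11)²) = 1/(4948 + 15²) = 1/(4948 + 225) = 1/5173 ≈ 0.00019331)
1/Y = 1/(1/5173) = 5173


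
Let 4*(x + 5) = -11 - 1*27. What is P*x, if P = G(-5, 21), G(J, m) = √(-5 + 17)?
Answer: -29*√3 ≈ -50.229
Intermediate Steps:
G(J, m) = 2*√3 (G(J, m) = √12 = 2*√3)
P = 2*√3 ≈ 3.4641
x = -29/2 (x = -5 + (-11 - 1*27)/4 = -5 + (-11 - 27)/4 = -5 + (¼)*(-38) = -5 - 19/2 = -29/2 ≈ -14.500)
P*x = (2*√3)*(-29/2) = -29*√3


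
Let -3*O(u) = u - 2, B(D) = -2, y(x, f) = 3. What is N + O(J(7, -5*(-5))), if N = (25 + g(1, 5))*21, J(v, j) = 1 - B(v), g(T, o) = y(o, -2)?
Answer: 1763/3 ≈ 587.67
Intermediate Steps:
g(T, o) = 3
J(v, j) = 3 (J(v, j) = 1 - 1*(-2) = 1 + 2 = 3)
O(u) = ⅔ - u/3 (O(u) = -(u - 2)/3 = -(-2 + u)/3 = ⅔ - u/3)
N = 588 (N = (25 + 3)*21 = 28*21 = 588)
N + O(J(7, -5*(-5))) = 588 + (⅔ - ⅓*3) = 588 + (⅔ - 1) = 588 - ⅓ = 1763/3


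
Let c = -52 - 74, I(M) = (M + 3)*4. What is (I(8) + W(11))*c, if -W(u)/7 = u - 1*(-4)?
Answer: 7686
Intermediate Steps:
W(u) = -28 - 7*u (W(u) = -7*(u - 1*(-4)) = -7*(u + 4) = -7*(4 + u) = -28 - 7*u)
I(M) = 12 + 4*M (I(M) = (3 + M)*4 = 12 + 4*M)
c = -126
(I(8) + W(11))*c = ((12 + 4*8) + (-28 - 7*11))*(-126) = ((12 + 32) + (-28 - 77))*(-126) = (44 - 105)*(-126) = -61*(-126) = 7686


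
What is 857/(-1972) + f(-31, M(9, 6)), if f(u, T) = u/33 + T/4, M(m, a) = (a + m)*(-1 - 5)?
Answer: -1553623/65076 ≈ -23.874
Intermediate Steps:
M(m, a) = -6*a - 6*m (M(m, a) = (a + m)*(-6) = -6*a - 6*m)
f(u, T) = T/4 + u/33 (f(u, T) = u*(1/33) + T*(1/4) = u/33 + T/4 = T/4 + u/33)
857/(-1972) + f(-31, M(9, 6)) = 857/(-1972) + ((-6*6 - 6*9)/4 + (1/33)*(-31)) = 857*(-1/1972) + ((-36 - 54)/4 - 31/33) = -857/1972 + ((1/4)*(-90) - 31/33) = -857/1972 + (-45/2 - 31/33) = -857/1972 - 1547/66 = -1553623/65076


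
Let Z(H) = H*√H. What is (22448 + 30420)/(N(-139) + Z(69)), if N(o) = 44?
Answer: -2326192/326573 + 3647892*√69/326573 ≈ 85.664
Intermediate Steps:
Z(H) = H^(3/2)
(22448 + 30420)/(N(-139) + Z(69)) = (22448 + 30420)/(44 + 69^(3/2)) = 52868/(44 + 69*√69)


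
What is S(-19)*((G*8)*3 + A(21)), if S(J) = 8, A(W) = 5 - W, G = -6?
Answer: -1280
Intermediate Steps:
S(-19)*((G*8)*3 + A(21)) = 8*(-6*8*3 + (5 - 1*21)) = 8*(-48*3 + (5 - 21)) = 8*(-144 - 16) = 8*(-160) = -1280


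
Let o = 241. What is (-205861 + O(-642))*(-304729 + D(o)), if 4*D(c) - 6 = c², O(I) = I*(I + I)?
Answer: -717934429143/4 ≈ -1.7948e+11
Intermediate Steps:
O(I) = 2*I² (O(I) = I*(2*I) = 2*I²)
D(c) = 3/2 + c²/4
(-205861 + O(-642))*(-304729 + D(o)) = (-205861 + 2*(-642)²)*(-304729 + (3/2 + (¼)*241²)) = (-205861 + 2*412164)*(-304729 + (3/2 + (¼)*58081)) = (-205861 + 824328)*(-304729 + (3/2 + 58081/4)) = 618467*(-304729 + 58087/4) = 618467*(-1160829/4) = -717934429143/4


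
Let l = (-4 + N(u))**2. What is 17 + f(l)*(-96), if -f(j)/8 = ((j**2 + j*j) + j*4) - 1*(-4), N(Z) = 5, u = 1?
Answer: 7697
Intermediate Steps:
l = 1 (l = (-4 + 5)**2 = 1**2 = 1)
f(j) = -32 - 32*j - 16*j**2 (f(j) = -8*(((j**2 + j*j) + j*4) - 1*(-4)) = -8*(((j**2 + j**2) + 4*j) + 4) = -8*((2*j**2 + 4*j) + 4) = -8*(4 + 2*j**2 + 4*j) = -32 - 32*j - 16*j**2)
17 + f(l)*(-96) = 17 + (-32 - 32*1 - 16*1**2)*(-96) = 17 + (-32 - 32 - 16*1)*(-96) = 17 + (-32 - 32 - 16)*(-96) = 17 - 80*(-96) = 17 + 7680 = 7697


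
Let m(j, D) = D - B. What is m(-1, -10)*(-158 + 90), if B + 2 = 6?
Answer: 952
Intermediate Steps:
B = 4 (B = -2 + 6 = 4)
m(j, D) = -4 + D (m(j, D) = D - 1*4 = D - 4 = -4 + D)
m(-1, -10)*(-158 + 90) = (-4 - 10)*(-158 + 90) = -14*(-68) = 952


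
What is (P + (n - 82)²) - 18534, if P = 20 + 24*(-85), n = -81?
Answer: 6015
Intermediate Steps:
P = -2020 (P = 20 - 2040 = -2020)
(P + (n - 82)²) - 18534 = (-2020 + (-81 - 82)²) - 18534 = (-2020 + (-163)²) - 18534 = (-2020 + 26569) - 18534 = 24549 - 18534 = 6015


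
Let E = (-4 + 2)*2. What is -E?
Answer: 4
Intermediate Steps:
E = -4 (E = -2*2 = -4)
-E = -1*(-4) = 4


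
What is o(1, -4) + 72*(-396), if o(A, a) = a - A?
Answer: -28517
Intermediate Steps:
o(1, -4) + 72*(-396) = (-4 - 1*1) + 72*(-396) = (-4 - 1) - 28512 = -5 - 28512 = -28517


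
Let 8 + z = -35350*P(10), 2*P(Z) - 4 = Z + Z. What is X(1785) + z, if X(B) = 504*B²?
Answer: 1605433192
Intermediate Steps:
P(Z) = 2 + Z (P(Z) = 2 + (Z + Z)/2 = 2 + (2*Z)/2 = 2 + Z)
z = -424208 (z = -8 - 35350*(2 + 10) = -8 - 35350*12 = -8 - 424200 = -424208)
X(1785) + z = 504*1785² - 424208 = 504*3186225 - 424208 = 1605857400 - 424208 = 1605433192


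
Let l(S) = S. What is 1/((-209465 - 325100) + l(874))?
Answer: -1/533691 ≈ -1.8737e-6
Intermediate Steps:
1/((-209465 - 325100) + l(874)) = 1/((-209465 - 325100) + 874) = 1/(-534565 + 874) = 1/(-533691) = -1/533691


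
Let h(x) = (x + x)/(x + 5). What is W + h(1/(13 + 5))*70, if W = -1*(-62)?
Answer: 826/13 ≈ 63.538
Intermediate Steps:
W = 62
h(x) = 2*x/(5 + x) (h(x) = (2*x)/(5 + x) = 2*x/(5 + x))
W + h(1/(13 + 5))*70 = 62 + (2/((13 + 5)*(5 + 1/(13 + 5))))*70 = 62 + (2/(18*(5 + 1/18)))*70 = 62 + (2*(1/18)/(5 + 1/18))*70 = 62 + (2*(1/18)/(91/18))*70 = 62 + (2*(1/18)*(18/91))*70 = 62 + (2/91)*70 = 62 + 20/13 = 826/13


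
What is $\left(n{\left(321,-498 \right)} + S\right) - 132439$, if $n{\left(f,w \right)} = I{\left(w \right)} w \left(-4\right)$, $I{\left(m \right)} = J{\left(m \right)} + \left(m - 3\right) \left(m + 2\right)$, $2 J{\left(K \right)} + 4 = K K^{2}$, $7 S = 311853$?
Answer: $- \frac{857619391108}{7} \approx -1.2252 \cdot 10^{11}$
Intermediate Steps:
$S = \frac{311853}{7}$ ($S = \frac{1}{7} \cdot 311853 = \frac{311853}{7} \approx 44550.0$)
$J{\left(K \right)} = -2 + \frac{K^{3}}{2}$ ($J{\left(K \right)} = -2 + \frac{K K^{2}}{2} = -2 + \frac{K^{3}}{2}$)
$I{\left(m \right)} = -2 + \frac{m^{3}}{2} + \left(-3 + m\right) \left(2 + m\right)$ ($I{\left(m \right)} = \left(-2 + \frac{m^{3}}{2}\right) + \left(m - 3\right) \left(m + 2\right) = \left(-2 + \frac{m^{3}}{2}\right) + \left(-3 + m\right) \left(2 + m\right) = -2 + \frac{m^{3}}{2} + \left(-3 + m\right) \left(2 + m\right)$)
$n{\left(f,w \right)} = - 4 w \left(-8 + w^{2} + \frac{w^{3}}{2} - w\right)$ ($n{\left(f,w \right)} = \left(-8 + w^{2} + \frac{w^{3}}{2} - w\right) w \left(-4\right) = w \left(-8 + w^{2} + \frac{w^{3}}{2} - w\right) \left(-4\right) = - 4 w \left(-8 + w^{2} + \frac{w^{3}}{2} - w\right)$)
$\left(n{\left(321,-498 \right)} + S\right) - 132439 = \left(2 \left(-498\right) \left(16 - \left(-498\right)^{3} - 2 \left(-498\right)^{2} + 2 \left(-498\right)\right) + \frac{311853}{7}\right) - 132439 = \left(2 \left(-498\right) \left(16 - -123505992 - 496008 - 996\right) + \frac{311853}{7}\right) - 132439 = \left(2 \left(-498\right) \left(16 + 123505992 - 496008 - 996\right) + \frac{311853}{7}\right) - 132439 = \left(2 \left(-498\right) 123009004 + \frac{311853}{7}\right) - 132439 = \left(-122516967984 + \frac{311853}{7}\right) - 132439 = - \frac{857618464035}{7} - 132439 = - \frac{857619391108}{7}$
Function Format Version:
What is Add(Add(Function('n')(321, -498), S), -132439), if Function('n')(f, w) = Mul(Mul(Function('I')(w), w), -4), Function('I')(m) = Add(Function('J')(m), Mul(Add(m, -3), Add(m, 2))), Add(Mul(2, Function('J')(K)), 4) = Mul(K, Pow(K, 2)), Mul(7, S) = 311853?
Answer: Rational(-857619391108, 7) ≈ -1.2252e+11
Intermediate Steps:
S = Rational(311853, 7) (S = Mul(Rational(1, 7), 311853) = Rational(311853, 7) ≈ 44550.)
Function('J')(K) = Add(-2, Mul(Rational(1, 2), Pow(K, 3))) (Function('J')(K) = Add(-2, Mul(Rational(1, 2), Mul(K, Pow(K, 2)))) = Add(-2, Mul(Rational(1, 2), Pow(K, 3))))
Function('I')(m) = Add(-2, Mul(Rational(1, 2), Pow(m, 3)), Mul(Add(-3, m), Add(2, m))) (Function('I')(m) = Add(Add(-2, Mul(Rational(1, 2), Pow(m, 3))), Mul(Add(m, -3), Add(m, 2))) = Add(Add(-2, Mul(Rational(1, 2), Pow(m, 3))), Mul(Add(-3, m), Add(2, m))) = Add(-2, Mul(Rational(1, 2), Pow(m, 3)), Mul(Add(-3, m), Add(2, m))))
Function('n')(f, w) = Mul(-4, w, Add(-8, Pow(w, 2), Mul(Rational(1, 2), Pow(w, 3)), Mul(-1, w))) (Function('n')(f, w) = Mul(Mul(Add(-8, Pow(w, 2), Mul(Rational(1, 2), Pow(w, 3)), Mul(-1, w)), w), -4) = Mul(Mul(w, Add(-8, Pow(w, 2), Mul(Rational(1, 2), Pow(w, 3)), Mul(-1, w))), -4) = Mul(-4, w, Add(-8, Pow(w, 2), Mul(Rational(1, 2), Pow(w, 3)), Mul(-1, w))))
Add(Add(Function('n')(321, -498), S), -132439) = Add(Add(Mul(2, -498, Add(16, Mul(-1, Pow(-498, 3)), Mul(-2, Pow(-498, 2)), Mul(2, -498))), Rational(311853, 7)), -132439) = Add(Add(Mul(2, -498, Add(16, Mul(-1, -123505992), Mul(-2, 248004), -996)), Rational(311853, 7)), -132439) = Add(Add(Mul(2, -498, Add(16, 123505992, -496008, -996)), Rational(311853, 7)), -132439) = Add(Add(Mul(2, -498, 123009004), Rational(311853, 7)), -132439) = Add(Add(-122516967984, Rational(311853, 7)), -132439) = Add(Rational(-857618464035, 7), -132439) = Rational(-857619391108, 7)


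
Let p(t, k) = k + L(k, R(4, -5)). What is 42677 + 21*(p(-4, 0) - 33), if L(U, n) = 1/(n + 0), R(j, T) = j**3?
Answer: 2686997/64 ≈ 41984.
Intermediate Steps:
L(U, n) = 1/n
p(t, k) = 1/64 + k (p(t, k) = k + 1/(4**3) = k + 1/64 = 1/64 + k)
42677 + 21*(p(-4, 0) - 33) = 42677 + 21*((1/64 + 0) - 33) = 42677 + 21*(1/64 - 33) = 42677 + 21*(-2111/64) = 42677 - 44331/64 = 2686997/64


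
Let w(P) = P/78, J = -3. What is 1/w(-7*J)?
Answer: 26/7 ≈ 3.7143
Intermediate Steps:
w(P) = P/78 (w(P) = P*(1/78) = P/78)
1/w(-7*J) = 1/((-7*(-3))/78) = 1/((1/78)*21) = 1/(7/26) = 26/7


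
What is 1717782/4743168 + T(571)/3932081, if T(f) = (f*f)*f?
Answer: 148297875133065/3108420128768 ≈ 47.708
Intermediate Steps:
T(f) = f**3 (T(f) = f**2*f = f**3)
1717782/4743168 + T(571)/3932081 = 1717782/4743168 + 571**3/3932081 = 1717782*(1/4743168) + 186169411*(1/3932081) = 286297/790528 + 186169411/3932081 = 148297875133065/3108420128768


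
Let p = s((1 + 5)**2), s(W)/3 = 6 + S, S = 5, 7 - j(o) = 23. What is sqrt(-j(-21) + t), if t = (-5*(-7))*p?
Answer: sqrt(1171) ≈ 34.220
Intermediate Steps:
j(o) = -16 (j(o) = 7 - 1*23 = 7 - 23 = -16)
s(W) = 33 (s(W) = 3*(6 + 5) = 3*11 = 33)
p = 33
t = 1155 (t = -5*(-7)*33 = 35*33 = 1155)
sqrt(-j(-21) + t) = sqrt(-1*(-16) + 1155) = sqrt(16 + 1155) = sqrt(1171)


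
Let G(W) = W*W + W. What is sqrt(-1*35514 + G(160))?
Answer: I*sqrt(9754) ≈ 98.762*I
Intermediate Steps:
G(W) = W + W**2 (G(W) = W**2 + W = W + W**2)
sqrt(-1*35514 + G(160)) = sqrt(-1*35514 + 160*(1 + 160)) = sqrt(-35514 + 160*161) = sqrt(-35514 + 25760) = sqrt(-9754) = I*sqrt(9754)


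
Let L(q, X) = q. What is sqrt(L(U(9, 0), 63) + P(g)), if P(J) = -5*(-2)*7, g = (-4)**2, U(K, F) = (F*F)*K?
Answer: sqrt(70) ≈ 8.3666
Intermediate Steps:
U(K, F) = K*F**2 (U(K, F) = F**2*K = K*F**2)
g = 16
P(J) = 70 (P(J) = 10*7 = 70)
sqrt(L(U(9, 0), 63) + P(g)) = sqrt(9*0**2 + 70) = sqrt(9*0 + 70) = sqrt(0 + 70) = sqrt(70)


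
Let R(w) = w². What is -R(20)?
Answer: -400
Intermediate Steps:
-R(20) = -1*20² = -1*400 = -400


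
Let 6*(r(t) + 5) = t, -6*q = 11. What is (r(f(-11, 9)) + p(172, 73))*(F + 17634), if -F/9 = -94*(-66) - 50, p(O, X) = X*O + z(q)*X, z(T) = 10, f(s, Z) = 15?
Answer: -501478692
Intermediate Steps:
q = -11/6 (q = -⅙*11 = -11/6 ≈ -1.8333)
r(t) = -5 + t/6
p(O, X) = 10*X + O*X (p(O, X) = X*O + 10*X = O*X + 10*X = 10*X + O*X)
F = -55386 (F = -9*(-94*(-66) - 50) = -9*(6204 - 50) = -9*6154 = -55386)
(r(f(-11, 9)) + p(172, 73))*(F + 17634) = ((-5 + (⅙)*15) + 73*(10 + 172))*(-55386 + 17634) = ((-5 + 5/2) + 73*182)*(-37752) = (-5/2 + 13286)*(-37752) = (26567/2)*(-37752) = -501478692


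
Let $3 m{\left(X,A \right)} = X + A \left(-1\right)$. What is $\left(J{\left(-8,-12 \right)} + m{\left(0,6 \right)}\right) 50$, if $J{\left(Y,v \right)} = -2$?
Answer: $-200$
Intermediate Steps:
$m{\left(X,A \right)} = - \frac{A}{3} + \frac{X}{3}$ ($m{\left(X,A \right)} = \frac{X + A \left(-1\right)}{3} = \frac{X - A}{3} = - \frac{A}{3} + \frac{X}{3}$)
$\left(J{\left(-8,-12 \right)} + m{\left(0,6 \right)}\right) 50 = \left(-2 + \left(\left(- \frac{1}{3}\right) 6 + \frac{1}{3} \cdot 0\right)\right) 50 = \left(-2 + \left(-2 + 0\right)\right) 50 = \left(-2 - 2\right) 50 = \left(-4\right) 50 = -200$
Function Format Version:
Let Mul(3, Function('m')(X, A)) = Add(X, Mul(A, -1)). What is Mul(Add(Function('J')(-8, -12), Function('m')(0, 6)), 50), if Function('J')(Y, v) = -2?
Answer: -200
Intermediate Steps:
Function('m')(X, A) = Add(Mul(Rational(-1, 3), A), Mul(Rational(1, 3), X)) (Function('m')(X, A) = Mul(Rational(1, 3), Add(X, Mul(A, -1))) = Mul(Rational(1, 3), Add(X, Mul(-1, A))) = Add(Mul(Rational(-1, 3), A), Mul(Rational(1, 3), X)))
Mul(Add(Function('J')(-8, -12), Function('m')(0, 6)), 50) = Mul(Add(-2, Add(Mul(Rational(-1, 3), 6), Mul(Rational(1, 3), 0))), 50) = Mul(Add(-2, Add(-2, 0)), 50) = Mul(Add(-2, -2), 50) = Mul(-4, 50) = -200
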